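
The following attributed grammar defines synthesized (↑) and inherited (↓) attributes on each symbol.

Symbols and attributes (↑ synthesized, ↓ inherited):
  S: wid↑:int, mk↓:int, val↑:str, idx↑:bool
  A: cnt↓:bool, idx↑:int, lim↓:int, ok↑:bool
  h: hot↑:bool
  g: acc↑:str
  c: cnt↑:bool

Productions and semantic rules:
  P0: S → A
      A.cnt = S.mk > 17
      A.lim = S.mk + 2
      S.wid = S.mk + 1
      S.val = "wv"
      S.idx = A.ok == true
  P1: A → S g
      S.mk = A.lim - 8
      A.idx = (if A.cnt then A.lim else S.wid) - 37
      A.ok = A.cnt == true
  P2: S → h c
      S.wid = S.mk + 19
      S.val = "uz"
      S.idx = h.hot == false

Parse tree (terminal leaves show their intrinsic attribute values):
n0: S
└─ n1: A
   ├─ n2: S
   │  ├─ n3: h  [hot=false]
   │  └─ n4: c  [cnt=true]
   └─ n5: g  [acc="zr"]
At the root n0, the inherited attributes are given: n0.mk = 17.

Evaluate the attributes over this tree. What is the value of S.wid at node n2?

1. n0.mk = 17  [given at root]
2. n1.cnt = false  [S.mk > 17]
3. n1.lim = 19  [S.mk + 2]
4. n2.mk = 11  [A.lim - 8]
5. n3.hot = false  [terminal]
6. n4.cnt = true  [terminal]
7. n2.wid = 30  [S.mk + 19]
8. n2.val = "uz"  ["uz"]
9. n2.idx = true  [h.hot == false]
10. n5.acc = "zr"  [terminal]
11. n1.idx = -7  [(if A.cnt then A.lim else S.wid) - 37]
12. n1.ok = false  [A.cnt == true]
13. n0.wid = 18  [S.mk + 1]
14. n0.val = "wv"  ["wv"]
15. n0.idx = false  [A.ok == true]

30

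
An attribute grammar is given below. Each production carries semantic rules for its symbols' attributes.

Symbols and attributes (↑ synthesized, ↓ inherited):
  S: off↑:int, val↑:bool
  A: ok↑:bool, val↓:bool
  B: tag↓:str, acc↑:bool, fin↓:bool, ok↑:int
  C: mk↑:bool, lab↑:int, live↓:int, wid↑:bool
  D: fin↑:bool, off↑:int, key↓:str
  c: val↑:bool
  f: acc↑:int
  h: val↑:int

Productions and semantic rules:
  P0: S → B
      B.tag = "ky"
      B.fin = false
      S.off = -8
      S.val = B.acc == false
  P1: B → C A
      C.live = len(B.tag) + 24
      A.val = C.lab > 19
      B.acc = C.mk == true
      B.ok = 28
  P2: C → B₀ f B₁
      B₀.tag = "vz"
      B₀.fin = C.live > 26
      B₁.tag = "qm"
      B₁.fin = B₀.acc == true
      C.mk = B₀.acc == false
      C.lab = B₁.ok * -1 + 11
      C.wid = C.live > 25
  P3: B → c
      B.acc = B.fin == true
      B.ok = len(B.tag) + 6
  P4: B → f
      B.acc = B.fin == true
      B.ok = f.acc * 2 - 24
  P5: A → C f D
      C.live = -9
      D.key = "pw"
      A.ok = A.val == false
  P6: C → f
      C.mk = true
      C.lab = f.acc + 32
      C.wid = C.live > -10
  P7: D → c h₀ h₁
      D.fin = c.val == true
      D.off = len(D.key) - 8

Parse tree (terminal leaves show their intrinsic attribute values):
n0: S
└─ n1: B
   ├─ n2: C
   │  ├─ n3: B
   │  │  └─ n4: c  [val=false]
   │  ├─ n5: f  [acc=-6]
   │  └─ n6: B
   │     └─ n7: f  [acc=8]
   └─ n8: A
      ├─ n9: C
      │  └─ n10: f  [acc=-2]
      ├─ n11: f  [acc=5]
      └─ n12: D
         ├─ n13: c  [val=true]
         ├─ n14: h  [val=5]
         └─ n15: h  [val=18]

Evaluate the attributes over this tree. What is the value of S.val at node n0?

1. n1.tag = "ky"  ["ky"]
2. n1.fin = false  [false]
3. n2.live = 26  [len(B.tag) + 24]
4. n3.tag = "vz"  ["vz"]
5. n3.fin = false  [C.live > 26]
6. n4.val = false  [terminal]
7. n3.acc = false  [B.fin == true]
8. n3.ok = 8  [len(B.tag) + 6]
9. n5.acc = -6  [terminal]
10. n6.tag = "qm"  ["qm"]
11. n6.fin = false  [B₀.acc == true]
12. n7.acc = 8  [terminal]
13. n6.acc = false  [B.fin == true]
14. n6.ok = -8  [f.acc * 2 - 24]
15. n2.mk = true  [B₀.acc == false]
16. n2.lab = 19  [B₁.ok * -1 + 11]
17. n2.wid = true  [C.live > 25]
18. n8.val = false  [C.lab > 19]
19. n9.live = -9  [-9]
20. n10.acc = -2  [terminal]
21. n9.mk = true  [true]
22. n9.lab = 30  [f.acc + 32]
23. n9.wid = true  [C.live > -10]
24. n11.acc = 5  [terminal]
25. n12.key = "pw"  ["pw"]
26. n13.val = true  [terminal]
27. n14.val = 5  [terminal]
28. n15.val = 18  [terminal]
29. n12.fin = true  [c.val == true]
30. n12.off = -6  [len(D.key) - 8]
31. n8.ok = true  [A.val == false]
32. n1.acc = true  [C.mk == true]
33. n1.ok = 28  [28]
34. n0.off = -8  [-8]
35. n0.val = false  [B.acc == false]

false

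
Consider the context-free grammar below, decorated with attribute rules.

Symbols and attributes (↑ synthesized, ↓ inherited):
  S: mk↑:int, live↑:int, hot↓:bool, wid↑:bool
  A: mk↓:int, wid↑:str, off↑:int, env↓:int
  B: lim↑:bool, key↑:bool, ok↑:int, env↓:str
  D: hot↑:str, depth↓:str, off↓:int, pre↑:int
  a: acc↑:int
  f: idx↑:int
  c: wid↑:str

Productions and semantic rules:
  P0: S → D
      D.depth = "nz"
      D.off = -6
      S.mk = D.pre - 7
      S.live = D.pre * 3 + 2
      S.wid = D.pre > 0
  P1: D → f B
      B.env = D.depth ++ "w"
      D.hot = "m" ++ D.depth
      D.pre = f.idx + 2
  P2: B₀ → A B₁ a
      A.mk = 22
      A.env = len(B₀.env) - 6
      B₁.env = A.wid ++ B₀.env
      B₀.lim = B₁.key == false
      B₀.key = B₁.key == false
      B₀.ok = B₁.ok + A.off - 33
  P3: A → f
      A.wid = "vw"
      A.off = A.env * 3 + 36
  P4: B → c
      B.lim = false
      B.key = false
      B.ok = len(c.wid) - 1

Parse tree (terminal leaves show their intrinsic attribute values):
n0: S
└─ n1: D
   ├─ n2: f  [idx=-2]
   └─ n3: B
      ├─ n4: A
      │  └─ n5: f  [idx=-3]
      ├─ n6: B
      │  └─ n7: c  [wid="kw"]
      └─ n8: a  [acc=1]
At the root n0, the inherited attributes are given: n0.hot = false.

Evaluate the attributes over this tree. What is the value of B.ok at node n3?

1. n0.hot = false  [given at root]
2. n1.depth = "nz"  ["nz"]
3. n1.off = -6  [-6]
4. n2.idx = -2  [terminal]
5. n3.env = "nzw"  [D.depth ++ "w"]
6. n4.mk = 22  [22]
7. n4.env = -3  [len(B₀.env) - 6]
8. n5.idx = -3  [terminal]
9. n4.wid = "vw"  ["vw"]
10. n4.off = 27  [A.env * 3 + 36]
11. n6.env = "vwnzw"  [A.wid ++ B₀.env]
12. n7.wid = "kw"  [terminal]
13. n6.lim = false  [false]
14. n6.key = false  [false]
15. n6.ok = 1  [len(c.wid) - 1]
16. n8.acc = 1  [terminal]
17. n3.lim = true  [B₁.key == false]
18. n3.key = true  [B₁.key == false]
19. n3.ok = -5  [B₁.ok + A.off - 33]
20. n1.hot = "mnz"  ["m" ++ D.depth]
21. n1.pre = 0  [f.idx + 2]
22. n0.mk = -7  [D.pre - 7]
23. n0.live = 2  [D.pre * 3 + 2]
24. n0.wid = false  [D.pre > 0]

-5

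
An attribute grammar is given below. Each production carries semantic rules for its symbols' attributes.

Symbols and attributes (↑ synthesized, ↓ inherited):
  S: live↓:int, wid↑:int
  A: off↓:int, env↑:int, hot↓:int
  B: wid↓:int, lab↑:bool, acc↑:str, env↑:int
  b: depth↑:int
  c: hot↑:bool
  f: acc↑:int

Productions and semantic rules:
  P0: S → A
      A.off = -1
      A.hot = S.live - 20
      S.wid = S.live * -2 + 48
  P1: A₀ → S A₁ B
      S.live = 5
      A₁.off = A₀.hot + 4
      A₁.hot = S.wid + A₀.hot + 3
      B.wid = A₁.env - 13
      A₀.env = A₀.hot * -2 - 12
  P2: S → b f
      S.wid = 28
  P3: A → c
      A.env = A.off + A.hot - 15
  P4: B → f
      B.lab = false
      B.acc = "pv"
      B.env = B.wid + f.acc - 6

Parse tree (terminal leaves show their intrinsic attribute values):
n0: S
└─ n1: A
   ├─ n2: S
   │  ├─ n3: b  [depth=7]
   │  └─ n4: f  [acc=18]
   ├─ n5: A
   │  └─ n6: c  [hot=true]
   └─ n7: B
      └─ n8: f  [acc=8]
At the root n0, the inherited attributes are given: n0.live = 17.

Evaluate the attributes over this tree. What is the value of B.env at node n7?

3

1. n0.live = 17  [given at root]
2. n1.off = -1  [-1]
3. n1.hot = -3  [S.live - 20]
4. n2.live = 5  [5]
5. n3.depth = 7  [terminal]
6. n4.acc = 18  [terminal]
7. n2.wid = 28  [28]
8. n5.off = 1  [A₀.hot + 4]
9. n5.hot = 28  [S.wid + A₀.hot + 3]
10. n6.hot = true  [terminal]
11. n5.env = 14  [A.off + A.hot - 15]
12. n7.wid = 1  [A₁.env - 13]
13. n8.acc = 8  [terminal]
14. n7.lab = false  [false]
15. n7.acc = "pv"  ["pv"]
16. n7.env = 3  [B.wid + f.acc - 6]
17. n1.env = -6  [A₀.hot * -2 - 12]
18. n0.wid = 14  [S.live * -2 + 48]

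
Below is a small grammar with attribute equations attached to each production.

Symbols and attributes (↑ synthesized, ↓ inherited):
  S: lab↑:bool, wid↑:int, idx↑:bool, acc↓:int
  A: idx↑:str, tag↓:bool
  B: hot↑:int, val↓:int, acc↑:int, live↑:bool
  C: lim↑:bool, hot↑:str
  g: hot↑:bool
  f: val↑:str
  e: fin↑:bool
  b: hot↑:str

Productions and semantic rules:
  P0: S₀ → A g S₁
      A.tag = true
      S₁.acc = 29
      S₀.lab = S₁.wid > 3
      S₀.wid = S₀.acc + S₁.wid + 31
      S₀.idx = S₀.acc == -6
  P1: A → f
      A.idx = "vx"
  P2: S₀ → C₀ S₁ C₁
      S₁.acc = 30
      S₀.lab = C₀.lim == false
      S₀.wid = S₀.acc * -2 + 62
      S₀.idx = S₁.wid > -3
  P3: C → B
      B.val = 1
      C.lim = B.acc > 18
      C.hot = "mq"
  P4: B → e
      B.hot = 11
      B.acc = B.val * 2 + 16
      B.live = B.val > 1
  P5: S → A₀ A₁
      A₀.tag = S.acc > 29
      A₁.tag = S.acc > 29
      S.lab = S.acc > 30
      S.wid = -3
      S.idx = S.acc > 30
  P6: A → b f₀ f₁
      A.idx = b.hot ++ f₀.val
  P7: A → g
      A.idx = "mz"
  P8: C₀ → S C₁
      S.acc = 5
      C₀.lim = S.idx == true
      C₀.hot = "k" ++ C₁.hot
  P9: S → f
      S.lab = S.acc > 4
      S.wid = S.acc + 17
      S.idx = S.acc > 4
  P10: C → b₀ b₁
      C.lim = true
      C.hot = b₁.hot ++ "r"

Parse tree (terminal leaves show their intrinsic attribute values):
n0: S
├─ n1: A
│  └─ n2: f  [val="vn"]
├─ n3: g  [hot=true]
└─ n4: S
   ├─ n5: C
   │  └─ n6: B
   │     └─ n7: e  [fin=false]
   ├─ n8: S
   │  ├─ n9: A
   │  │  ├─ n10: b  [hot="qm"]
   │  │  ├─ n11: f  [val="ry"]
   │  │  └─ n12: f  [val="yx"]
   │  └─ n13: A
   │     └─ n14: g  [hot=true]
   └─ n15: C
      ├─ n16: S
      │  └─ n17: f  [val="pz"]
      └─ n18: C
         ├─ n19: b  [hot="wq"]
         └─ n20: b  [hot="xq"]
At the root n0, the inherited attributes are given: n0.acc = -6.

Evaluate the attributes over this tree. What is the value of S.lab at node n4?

true

1. n0.acc = -6  [given at root]
2. n1.tag = true  [true]
3. n2.val = "vn"  [terminal]
4. n1.idx = "vx"  ["vx"]
5. n3.hot = true  [terminal]
6. n4.acc = 29  [29]
7. n6.val = 1  [1]
8. n7.fin = false  [terminal]
9. n6.hot = 11  [11]
10. n6.acc = 18  [B.val * 2 + 16]
11. n6.live = false  [B.val > 1]
12. n5.lim = false  [B.acc > 18]
13. n5.hot = "mq"  ["mq"]
14. n8.acc = 30  [30]
15. n9.tag = true  [S.acc > 29]
16. n10.hot = "qm"  [terminal]
17. n11.val = "ry"  [terminal]
18. n12.val = "yx"  [terminal]
19. n9.idx = "qmry"  [b.hot ++ f₀.val]
20. n13.tag = true  [S.acc > 29]
21. n14.hot = true  [terminal]
22. n13.idx = "mz"  ["mz"]
23. n8.lab = false  [S.acc > 30]
24. n8.wid = -3  [-3]
25. n8.idx = false  [S.acc > 30]
26. n16.acc = 5  [5]
27. n17.val = "pz"  [terminal]
28. n16.lab = true  [S.acc > 4]
29. n16.wid = 22  [S.acc + 17]
30. n16.idx = true  [S.acc > 4]
31. n19.hot = "wq"  [terminal]
32. n20.hot = "xq"  [terminal]
33. n18.lim = true  [true]
34. n18.hot = "xqr"  [b₁.hot ++ "r"]
35. n15.lim = true  [S.idx == true]
36. n15.hot = "kxqr"  ["k" ++ C₁.hot]
37. n4.lab = true  [C₀.lim == false]
38. n4.wid = 4  [S₀.acc * -2 + 62]
39. n4.idx = false  [S₁.wid > -3]
40. n0.lab = true  [S₁.wid > 3]
41. n0.wid = 29  [S₀.acc + S₁.wid + 31]
42. n0.idx = true  [S₀.acc == -6]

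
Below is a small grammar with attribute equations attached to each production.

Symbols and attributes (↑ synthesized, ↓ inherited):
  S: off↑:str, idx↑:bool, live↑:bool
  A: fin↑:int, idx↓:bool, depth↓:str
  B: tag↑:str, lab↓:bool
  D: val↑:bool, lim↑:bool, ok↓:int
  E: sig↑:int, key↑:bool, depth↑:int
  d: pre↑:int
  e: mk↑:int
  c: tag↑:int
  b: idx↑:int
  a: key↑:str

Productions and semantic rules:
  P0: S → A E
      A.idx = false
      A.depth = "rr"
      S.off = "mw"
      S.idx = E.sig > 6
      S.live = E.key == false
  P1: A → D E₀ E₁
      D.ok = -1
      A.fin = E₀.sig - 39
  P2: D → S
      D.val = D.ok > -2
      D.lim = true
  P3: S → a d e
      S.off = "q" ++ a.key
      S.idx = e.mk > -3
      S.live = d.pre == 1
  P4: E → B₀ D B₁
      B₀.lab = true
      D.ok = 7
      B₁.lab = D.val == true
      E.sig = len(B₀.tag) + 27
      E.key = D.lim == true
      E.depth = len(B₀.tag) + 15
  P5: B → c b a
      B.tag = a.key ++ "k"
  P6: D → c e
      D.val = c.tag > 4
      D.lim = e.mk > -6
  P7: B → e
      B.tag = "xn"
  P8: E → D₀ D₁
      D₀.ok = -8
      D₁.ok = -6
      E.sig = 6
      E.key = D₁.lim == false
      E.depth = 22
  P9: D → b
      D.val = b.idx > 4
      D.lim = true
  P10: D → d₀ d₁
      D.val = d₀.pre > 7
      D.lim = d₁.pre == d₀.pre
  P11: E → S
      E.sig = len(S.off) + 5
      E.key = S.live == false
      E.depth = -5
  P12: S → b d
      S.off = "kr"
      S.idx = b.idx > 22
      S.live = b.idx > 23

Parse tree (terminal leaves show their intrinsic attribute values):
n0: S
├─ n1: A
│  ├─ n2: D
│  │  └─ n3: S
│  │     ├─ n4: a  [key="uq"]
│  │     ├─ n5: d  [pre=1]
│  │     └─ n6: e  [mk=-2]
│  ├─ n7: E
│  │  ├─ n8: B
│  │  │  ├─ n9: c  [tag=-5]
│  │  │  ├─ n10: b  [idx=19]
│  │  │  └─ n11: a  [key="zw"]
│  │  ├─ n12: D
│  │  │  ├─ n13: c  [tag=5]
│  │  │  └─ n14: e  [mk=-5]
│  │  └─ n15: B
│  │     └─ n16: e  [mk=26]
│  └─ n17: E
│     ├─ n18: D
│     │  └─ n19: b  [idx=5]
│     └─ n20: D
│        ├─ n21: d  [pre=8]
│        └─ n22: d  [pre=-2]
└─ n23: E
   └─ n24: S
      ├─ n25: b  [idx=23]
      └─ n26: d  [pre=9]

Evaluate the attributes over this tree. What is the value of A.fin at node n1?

1. n1.idx = false  [false]
2. n1.depth = "rr"  ["rr"]
3. n2.ok = -1  [-1]
4. n4.key = "uq"  [terminal]
5. n5.pre = 1  [terminal]
6. n6.mk = -2  [terminal]
7. n3.off = "quq"  ["q" ++ a.key]
8. n3.idx = true  [e.mk > -3]
9. n3.live = true  [d.pre == 1]
10. n2.val = true  [D.ok > -2]
11. n2.lim = true  [true]
12. n8.lab = true  [true]
13. n9.tag = -5  [terminal]
14. n10.idx = 19  [terminal]
15. n11.key = "zw"  [terminal]
16. n8.tag = "zwk"  [a.key ++ "k"]
17. n12.ok = 7  [7]
18. n13.tag = 5  [terminal]
19. n14.mk = -5  [terminal]
20. n12.val = true  [c.tag > 4]
21. n12.lim = true  [e.mk > -6]
22. n15.lab = true  [D.val == true]
23. n16.mk = 26  [terminal]
24. n15.tag = "xn"  ["xn"]
25. n7.sig = 30  [len(B₀.tag) + 27]
26. n7.key = true  [D.lim == true]
27. n7.depth = 18  [len(B₀.tag) + 15]
28. n18.ok = -8  [-8]
29. n19.idx = 5  [terminal]
30. n18.val = true  [b.idx > 4]
31. n18.lim = true  [true]
32. n20.ok = -6  [-6]
33. n21.pre = 8  [terminal]
34. n22.pre = -2  [terminal]
35. n20.val = true  [d₀.pre > 7]
36. n20.lim = false  [d₁.pre == d₀.pre]
37. n17.sig = 6  [6]
38. n17.key = true  [D₁.lim == false]
39. n17.depth = 22  [22]
40. n1.fin = -9  [E₀.sig - 39]
41. n25.idx = 23  [terminal]
42. n26.pre = 9  [terminal]
43. n24.off = "kr"  ["kr"]
44. n24.idx = true  [b.idx > 22]
45. n24.live = false  [b.idx > 23]
46. n23.sig = 7  [len(S.off) + 5]
47. n23.key = true  [S.live == false]
48. n23.depth = -5  [-5]
49. n0.off = "mw"  ["mw"]
50. n0.idx = true  [E.sig > 6]
51. n0.live = false  [E.key == false]

-9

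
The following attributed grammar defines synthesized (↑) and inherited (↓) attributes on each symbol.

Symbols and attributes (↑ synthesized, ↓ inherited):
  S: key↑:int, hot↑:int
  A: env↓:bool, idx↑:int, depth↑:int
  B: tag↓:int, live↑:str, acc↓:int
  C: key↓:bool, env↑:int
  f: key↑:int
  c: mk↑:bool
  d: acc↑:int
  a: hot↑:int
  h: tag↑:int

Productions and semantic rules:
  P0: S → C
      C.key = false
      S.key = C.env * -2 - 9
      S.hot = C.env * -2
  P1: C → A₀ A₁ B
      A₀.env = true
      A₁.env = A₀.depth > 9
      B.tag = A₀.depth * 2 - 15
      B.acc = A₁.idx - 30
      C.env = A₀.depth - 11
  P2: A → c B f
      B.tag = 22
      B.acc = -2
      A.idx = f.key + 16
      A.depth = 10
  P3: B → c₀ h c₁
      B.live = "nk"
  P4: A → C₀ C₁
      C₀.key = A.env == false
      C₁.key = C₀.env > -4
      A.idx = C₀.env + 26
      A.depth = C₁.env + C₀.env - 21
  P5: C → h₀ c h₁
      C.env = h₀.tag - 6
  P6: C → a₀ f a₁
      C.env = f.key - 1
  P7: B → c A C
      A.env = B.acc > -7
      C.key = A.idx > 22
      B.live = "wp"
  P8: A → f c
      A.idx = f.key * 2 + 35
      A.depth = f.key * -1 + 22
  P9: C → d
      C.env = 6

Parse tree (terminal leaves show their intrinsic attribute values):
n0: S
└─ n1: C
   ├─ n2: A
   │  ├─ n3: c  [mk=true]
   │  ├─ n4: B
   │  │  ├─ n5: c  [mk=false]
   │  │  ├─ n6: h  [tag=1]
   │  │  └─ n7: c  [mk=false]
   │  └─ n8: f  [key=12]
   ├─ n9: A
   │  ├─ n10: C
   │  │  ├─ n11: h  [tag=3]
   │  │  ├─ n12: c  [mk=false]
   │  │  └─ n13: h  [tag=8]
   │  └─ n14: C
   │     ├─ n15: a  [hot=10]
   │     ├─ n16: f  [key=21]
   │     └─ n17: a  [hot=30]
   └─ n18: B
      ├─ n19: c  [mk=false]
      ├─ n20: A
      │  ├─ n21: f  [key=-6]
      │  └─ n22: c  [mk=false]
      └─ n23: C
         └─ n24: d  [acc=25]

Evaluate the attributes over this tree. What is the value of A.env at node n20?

false

1. n1.key = false  [false]
2. n2.env = true  [true]
3. n3.mk = true  [terminal]
4. n4.tag = 22  [22]
5. n4.acc = -2  [-2]
6. n5.mk = false  [terminal]
7. n6.tag = 1  [terminal]
8. n7.mk = false  [terminal]
9. n4.live = "nk"  ["nk"]
10. n8.key = 12  [terminal]
11. n2.idx = 28  [f.key + 16]
12. n2.depth = 10  [10]
13. n9.env = true  [A₀.depth > 9]
14. n10.key = false  [A.env == false]
15. n11.tag = 3  [terminal]
16. n12.mk = false  [terminal]
17. n13.tag = 8  [terminal]
18. n10.env = -3  [h₀.tag - 6]
19. n14.key = true  [C₀.env > -4]
20. n15.hot = 10  [terminal]
21. n16.key = 21  [terminal]
22. n17.hot = 30  [terminal]
23. n14.env = 20  [f.key - 1]
24. n9.idx = 23  [C₀.env + 26]
25. n9.depth = -4  [C₁.env + C₀.env - 21]
26. n18.tag = 5  [A₀.depth * 2 - 15]
27. n18.acc = -7  [A₁.idx - 30]
28. n19.mk = false  [terminal]
29. n20.env = false  [B.acc > -7]
30. n21.key = -6  [terminal]
31. n22.mk = false  [terminal]
32. n20.idx = 23  [f.key * 2 + 35]
33. n20.depth = 28  [f.key * -1 + 22]
34. n23.key = true  [A.idx > 22]
35. n24.acc = 25  [terminal]
36. n23.env = 6  [6]
37. n18.live = "wp"  ["wp"]
38. n1.env = -1  [A₀.depth - 11]
39. n0.key = -7  [C.env * -2 - 9]
40. n0.hot = 2  [C.env * -2]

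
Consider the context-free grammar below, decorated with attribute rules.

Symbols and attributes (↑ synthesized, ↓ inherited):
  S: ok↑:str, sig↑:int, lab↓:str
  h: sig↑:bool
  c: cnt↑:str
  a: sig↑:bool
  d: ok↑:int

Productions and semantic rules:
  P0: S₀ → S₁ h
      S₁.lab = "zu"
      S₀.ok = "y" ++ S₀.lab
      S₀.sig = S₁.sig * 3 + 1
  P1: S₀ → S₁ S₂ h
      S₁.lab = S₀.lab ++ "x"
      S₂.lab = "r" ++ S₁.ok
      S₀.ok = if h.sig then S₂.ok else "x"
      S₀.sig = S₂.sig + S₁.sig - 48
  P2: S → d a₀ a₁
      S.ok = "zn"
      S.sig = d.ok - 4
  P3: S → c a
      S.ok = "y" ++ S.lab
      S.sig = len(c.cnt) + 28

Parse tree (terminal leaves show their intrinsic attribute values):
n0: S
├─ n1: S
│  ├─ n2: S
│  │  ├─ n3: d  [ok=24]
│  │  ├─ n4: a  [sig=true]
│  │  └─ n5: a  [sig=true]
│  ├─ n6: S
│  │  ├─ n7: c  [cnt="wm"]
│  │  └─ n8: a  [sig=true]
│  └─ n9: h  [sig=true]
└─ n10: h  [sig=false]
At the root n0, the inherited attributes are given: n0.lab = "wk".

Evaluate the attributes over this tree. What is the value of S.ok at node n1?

"yrzn"

1. n0.lab = "wk"  [given at root]
2. n1.lab = "zu"  ["zu"]
3. n2.lab = "zux"  [S₀.lab ++ "x"]
4. n3.ok = 24  [terminal]
5. n4.sig = true  [terminal]
6. n5.sig = true  [terminal]
7. n2.ok = "zn"  ["zn"]
8. n2.sig = 20  [d.ok - 4]
9. n6.lab = "rzn"  ["r" ++ S₁.ok]
10. n7.cnt = "wm"  [terminal]
11. n8.sig = true  [terminal]
12. n6.ok = "yrzn"  ["y" ++ S.lab]
13. n6.sig = 30  [len(c.cnt) + 28]
14. n9.sig = true  [terminal]
15. n1.ok = "yrzn"  [if h.sig then S₂.ok else "x"]
16. n1.sig = 2  [S₂.sig + S₁.sig - 48]
17. n10.sig = false  [terminal]
18. n0.ok = "ywk"  ["y" ++ S₀.lab]
19. n0.sig = 7  [S₁.sig * 3 + 1]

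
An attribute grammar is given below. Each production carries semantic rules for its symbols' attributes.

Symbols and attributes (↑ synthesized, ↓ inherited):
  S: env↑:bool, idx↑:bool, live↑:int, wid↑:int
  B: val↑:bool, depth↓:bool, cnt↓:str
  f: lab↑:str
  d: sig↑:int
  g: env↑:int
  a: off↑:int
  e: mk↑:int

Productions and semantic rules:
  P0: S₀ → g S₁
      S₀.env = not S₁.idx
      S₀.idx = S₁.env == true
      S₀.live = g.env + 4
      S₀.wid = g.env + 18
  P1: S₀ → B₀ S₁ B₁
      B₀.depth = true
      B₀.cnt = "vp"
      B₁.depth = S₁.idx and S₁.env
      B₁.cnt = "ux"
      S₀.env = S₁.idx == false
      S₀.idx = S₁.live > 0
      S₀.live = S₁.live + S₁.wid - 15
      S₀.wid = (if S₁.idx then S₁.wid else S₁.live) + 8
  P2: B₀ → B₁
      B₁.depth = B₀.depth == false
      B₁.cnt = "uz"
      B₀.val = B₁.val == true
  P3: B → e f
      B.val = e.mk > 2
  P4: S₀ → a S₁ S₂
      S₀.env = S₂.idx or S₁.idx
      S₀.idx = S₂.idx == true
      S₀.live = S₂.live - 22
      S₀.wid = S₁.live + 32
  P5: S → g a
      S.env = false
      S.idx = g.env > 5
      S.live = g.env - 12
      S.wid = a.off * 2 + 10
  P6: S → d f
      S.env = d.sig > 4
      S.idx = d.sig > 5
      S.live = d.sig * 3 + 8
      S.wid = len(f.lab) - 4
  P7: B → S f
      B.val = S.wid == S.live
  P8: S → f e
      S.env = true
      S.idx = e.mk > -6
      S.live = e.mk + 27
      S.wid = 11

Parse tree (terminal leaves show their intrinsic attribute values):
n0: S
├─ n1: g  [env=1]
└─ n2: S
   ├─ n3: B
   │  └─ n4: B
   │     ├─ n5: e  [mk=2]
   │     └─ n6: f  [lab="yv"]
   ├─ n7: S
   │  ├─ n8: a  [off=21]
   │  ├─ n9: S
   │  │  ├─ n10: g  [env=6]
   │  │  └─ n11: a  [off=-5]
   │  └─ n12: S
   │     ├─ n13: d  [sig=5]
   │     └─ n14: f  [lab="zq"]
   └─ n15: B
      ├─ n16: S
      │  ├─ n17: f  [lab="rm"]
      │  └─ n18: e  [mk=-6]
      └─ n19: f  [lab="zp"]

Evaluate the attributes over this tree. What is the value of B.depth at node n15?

false

1. n1.env = 1  [terminal]
2. n3.depth = true  [true]
3. n3.cnt = "vp"  ["vp"]
4. n4.depth = false  [B₀.depth == false]
5. n4.cnt = "uz"  ["uz"]
6. n5.mk = 2  [terminal]
7. n6.lab = "yv"  [terminal]
8. n4.val = false  [e.mk > 2]
9. n3.val = false  [B₁.val == true]
10. n8.off = 21  [terminal]
11. n10.env = 6  [terminal]
12. n11.off = -5  [terminal]
13. n9.env = false  [false]
14. n9.idx = true  [g.env > 5]
15. n9.live = -6  [g.env - 12]
16. n9.wid = 0  [a.off * 2 + 10]
17. n13.sig = 5  [terminal]
18. n14.lab = "zq"  [terminal]
19. n12.env = true  [d.sig > 4]
20. n12.idx = false  [d.sig > 5]
21. n12.live = 23  [d.sig * 3 + 8]
22. n12.wid = -2  [len(f.lab) - 4]
23. n7.env = true  [S₂.idx or S₁.idx]
24. n7.idx = false  [S₂.idx == true]
25. n7.live = 1  [S₂.live - 22]
26. n7.wid = 26  [S₁.live + 32]
27. n15.depth = false  [S₁.idx and S₁.env]
28. n15.cnt = "ux"  ["ux"]
29. n17.lab = "rm"  [terminal]
30. n18.mk = -6  [terminal]
31. n16.env = true  [true]
32. n16.idx = false  [e.mk > -6]
33. n16.live = 21  [e.mk + 27]
34. n16.wid = 11  [11]
35. n19.lab = "zp"  [terminal]
36. n15.val = false  [S.wid == S.live]
37. n2.env = true  [S₁.idx == false]
38. n2.idx = true  [S₁.live > 0]
39. n2.live = 12  [S₁.live + S₁.wid - 15]
40. n2.wid = 9  [(if S₁.idx then S₁.wid else S₁.live) + 8]
41. n0.env = false  [not S₁.idx]
42. n0.idx = true  [S₁.env == true]
43. n0.live = 5  [g.env + 4]
44. n0.wid = 19  [g.env + 18]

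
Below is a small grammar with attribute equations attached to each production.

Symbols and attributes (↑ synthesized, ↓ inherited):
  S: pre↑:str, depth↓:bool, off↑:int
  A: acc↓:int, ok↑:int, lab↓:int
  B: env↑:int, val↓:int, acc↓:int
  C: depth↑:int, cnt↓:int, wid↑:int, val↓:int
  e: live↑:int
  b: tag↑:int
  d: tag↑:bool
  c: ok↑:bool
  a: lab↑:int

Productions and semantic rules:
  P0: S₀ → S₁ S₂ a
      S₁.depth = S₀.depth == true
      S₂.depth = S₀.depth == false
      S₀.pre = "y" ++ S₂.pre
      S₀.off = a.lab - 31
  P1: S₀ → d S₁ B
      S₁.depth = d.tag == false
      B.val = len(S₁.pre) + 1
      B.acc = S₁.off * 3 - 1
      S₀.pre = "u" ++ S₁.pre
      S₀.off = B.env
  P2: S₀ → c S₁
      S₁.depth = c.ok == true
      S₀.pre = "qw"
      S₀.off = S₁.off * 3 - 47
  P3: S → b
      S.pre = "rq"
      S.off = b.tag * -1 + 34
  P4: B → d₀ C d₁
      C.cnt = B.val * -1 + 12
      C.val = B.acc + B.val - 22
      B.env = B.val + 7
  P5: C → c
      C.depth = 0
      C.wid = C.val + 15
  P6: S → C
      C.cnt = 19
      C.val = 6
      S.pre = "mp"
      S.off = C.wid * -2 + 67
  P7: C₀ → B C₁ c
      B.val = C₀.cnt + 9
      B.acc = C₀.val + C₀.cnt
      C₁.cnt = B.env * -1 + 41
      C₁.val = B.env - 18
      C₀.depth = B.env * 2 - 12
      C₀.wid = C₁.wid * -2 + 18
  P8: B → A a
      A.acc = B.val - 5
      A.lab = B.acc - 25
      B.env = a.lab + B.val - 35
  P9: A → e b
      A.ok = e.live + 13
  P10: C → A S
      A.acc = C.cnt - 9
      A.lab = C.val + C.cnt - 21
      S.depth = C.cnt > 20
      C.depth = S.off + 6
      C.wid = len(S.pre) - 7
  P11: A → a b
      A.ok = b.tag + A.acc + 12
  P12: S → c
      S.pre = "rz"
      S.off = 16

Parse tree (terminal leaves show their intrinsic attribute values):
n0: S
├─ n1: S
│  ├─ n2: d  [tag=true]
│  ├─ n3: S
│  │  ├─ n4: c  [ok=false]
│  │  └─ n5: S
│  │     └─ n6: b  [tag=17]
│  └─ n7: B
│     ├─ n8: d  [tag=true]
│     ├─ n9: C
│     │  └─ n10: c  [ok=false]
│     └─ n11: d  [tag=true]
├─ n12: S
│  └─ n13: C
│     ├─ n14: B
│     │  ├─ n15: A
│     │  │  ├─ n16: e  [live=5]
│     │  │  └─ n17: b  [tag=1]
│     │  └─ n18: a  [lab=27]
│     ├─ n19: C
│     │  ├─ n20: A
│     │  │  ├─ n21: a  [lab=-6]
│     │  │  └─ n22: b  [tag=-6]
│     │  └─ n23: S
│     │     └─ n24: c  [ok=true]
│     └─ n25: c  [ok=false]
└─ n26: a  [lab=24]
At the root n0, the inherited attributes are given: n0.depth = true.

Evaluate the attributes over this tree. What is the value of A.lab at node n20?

1. n0.depth = true  [given at root]
2. n1.depth = true  [S₀.depth == true]
3. n2.tag = true  [terminal]
4. n3.depth = false  [d.tag == false]
5. n4.ok = false  [terminal]
6. n5.depth = false  [c.ok == true]
7. n6.tag = 17  [terminal]
8. n5.pre = "rq"  ["rq"]
9. n5.off = 17  [b.tag * -1 + 34]
10. n3.pre = "qw"  ["qw"]
11. n3.off = 4  [S₁.off * 3 - 47]
12. n7.val = 3  [len(S₁.pre) + 1]
13. n7.acc = 11  [S₁.off * 3 - 1]
14. n8.tag = true  [terminal]
15. n9.cnt = 9  [B.val * -1 + 12]
16. n9.val = -8  [B.acc + B.val - 22]
17. n10.ok = false  [terminal]
18. n9.depth = 0  [0]
19. n9.wid = 7  [C.val + 15]
20. n11.tag = true  [terminal]
21. n7.env = 10  [B.val + 7]
22. n1.pre = "uqw"  ["u" ++ S₁.pre]
23. n1.off = 10  [B.env]
24. n12.depth = false  [S₀.depth == false]
25. n13.cnt = 19  [19]
26. n13.val = 6  [6]
27. n14.val = 28  [C₀.cnt + 9]
28. n14.acc = 25  [C₀.val + C₀.cnt]
29. n15.acc = 23  [B.val - 5]
30. n15.lab = 0  [B.acc - 25]
31. n16.live = 5  [terminal]
32. n17.tag = 1  [terminal]
33. n15.ok = 18  [e.live + 13]
34. n18.lab = 27  [terminal]
35. n14.env = 20  [a.lab + B.val - 35]
36. n19.cnt = 21  [B.env * -1 + 41]
37. n19.val = 2  [B.env - 18]
38. n20.acc = 12  [C.cnt - 9]
39. n20.lab = 2  [C.val + C.cnt - 21]
40. n21.lab = -6  [terminal]
41. n22.tag = -6  [terminal]
42. n20.ok = 18  [b.tag + A.acc + 12]
43. n23.depth = true  [C.cnt > 20]
44. n24.ok = true  [terminal]
45. n23.pre = "rz"  ["rz"]
46. n23.off = 16  [16]
47. n19.depth = 22  [S.off + 6]
48. n19.wid = -5  [len(S.pre) - 7]
49. n25.ok = false  [terminal]
50. n13.depth = 28  [B.env * 2 - 12]
51. n13.wid = 28  [C₁.wid * -2 + 18]
52. n12.pre = "mp"  ["mp"]
53. n12.off = 11  [C.wid * -2 + 67]
54. n26.lab = 24  [terminal]
55. n0.pre = "ymp"  ["y" ++ S₂.pre]
56. n0.off = -7  [a.lab - 31]

2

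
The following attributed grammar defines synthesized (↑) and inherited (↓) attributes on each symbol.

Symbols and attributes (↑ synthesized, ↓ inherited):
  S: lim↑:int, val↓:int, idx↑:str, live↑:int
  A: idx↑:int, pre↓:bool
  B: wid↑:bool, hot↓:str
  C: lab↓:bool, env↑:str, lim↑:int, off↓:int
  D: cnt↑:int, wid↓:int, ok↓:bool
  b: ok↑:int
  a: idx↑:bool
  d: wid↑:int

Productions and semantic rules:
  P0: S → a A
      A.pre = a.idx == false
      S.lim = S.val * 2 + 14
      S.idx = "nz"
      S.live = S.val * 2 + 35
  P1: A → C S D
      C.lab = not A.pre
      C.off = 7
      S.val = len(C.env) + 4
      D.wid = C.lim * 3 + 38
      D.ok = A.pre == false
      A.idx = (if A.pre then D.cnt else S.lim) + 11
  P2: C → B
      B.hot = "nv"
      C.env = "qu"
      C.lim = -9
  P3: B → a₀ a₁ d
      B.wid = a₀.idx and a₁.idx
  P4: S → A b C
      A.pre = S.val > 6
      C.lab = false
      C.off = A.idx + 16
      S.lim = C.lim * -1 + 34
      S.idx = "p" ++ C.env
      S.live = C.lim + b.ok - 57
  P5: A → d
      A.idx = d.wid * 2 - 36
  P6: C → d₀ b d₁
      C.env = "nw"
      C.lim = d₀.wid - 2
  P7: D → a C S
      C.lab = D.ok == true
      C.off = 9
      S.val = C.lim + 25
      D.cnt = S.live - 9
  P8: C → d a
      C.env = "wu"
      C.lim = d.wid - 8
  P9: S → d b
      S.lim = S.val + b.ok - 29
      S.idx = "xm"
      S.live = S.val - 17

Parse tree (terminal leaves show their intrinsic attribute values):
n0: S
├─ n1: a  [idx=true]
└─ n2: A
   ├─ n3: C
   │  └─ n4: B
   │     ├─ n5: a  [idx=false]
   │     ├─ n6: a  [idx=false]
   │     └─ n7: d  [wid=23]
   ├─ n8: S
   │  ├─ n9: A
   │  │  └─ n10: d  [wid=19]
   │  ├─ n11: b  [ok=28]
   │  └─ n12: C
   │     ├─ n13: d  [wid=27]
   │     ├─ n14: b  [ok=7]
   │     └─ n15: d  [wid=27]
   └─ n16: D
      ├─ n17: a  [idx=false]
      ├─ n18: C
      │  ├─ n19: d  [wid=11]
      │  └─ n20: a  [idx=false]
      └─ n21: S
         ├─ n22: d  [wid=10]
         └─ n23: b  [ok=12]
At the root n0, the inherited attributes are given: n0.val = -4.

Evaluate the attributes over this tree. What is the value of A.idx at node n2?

1. n0.val = -4  [given at root]
2. n1.idx = true  [terminal]
3. n2.pre = false  [a.idx == false]
4. n3.lab = true  [not A.pre]
5. n3.off = 7  [7]
6. n4.hot = "nv"  ["nv"]
7. n5.idx = false  [terminal]
8. n6.idx = false  [terminal]
9. n7.wid = 23  [terminal]
10. n4.wid = false  [a₀.idx and a₁.idx]
11. n3.env = "qu"  ["qu"]
12. n3.lim = -9  [-9]
13. n8.val = 6  [len(C.env) + 4]
14. n9.pre = false  [S.val > 6]
15. n10.wid = 19  [terminal]
16. n9.idx = 2  [d.wid * 2 - 36]
17. n11.ok = 28  [terminal]
18. n12.lab = false  [false]
19. n12.off = 18  [A.idx + 16]
20. n13.wid = 27  [terminal]
21. n14.ok = 7  [terminal]
22. n15.wid = 27  [terminal]
23. n12.env = "nw"  ["nw"]
24. n12.lim = 25  [d₀.wid - 2]
25. n8.lim = 9  [C.lim * -1 + 34]
26. n8.idx = "pnw"  ["p" ++ C.env]
27. n8.live = -4  [C.lim + b.ok - 57]
28. n16.wid = 11  [C.lim * 3 + 38]
29. n16.ok = true  [A.pre == false]
30. n17.idx = false  [terminal]
31. n18.lab = true  [D.ok == true]
32. n18.off = 9  [9]
33. n19.wid = 11  [terminal]
34. n20.idx = false  [terminal]
35. n18.env = "wu"  ["wu"]
36. n18.lim = 3  [d.wid - 8]
37. n21.val = 28  [C.lim + 25]
38. n22.wid = 10  [terminal]
39. n23.ok = 12  [terminal]
40. n21.lim = 11  [S.val + b.ok - 29]
41. n21.idx = "xm"  ["xm"]
42. n21.live = 11  [S.val - 17]
43. n16.cnt = 2  [S.live - 9]
44. n2.idx = 20  [(if A.pre then D.cnt else S.lim) + 11]
45. n0.lim = 6  [S.val * 2 + 14]
46. n0.idx = "nz"  ["nz"]
47. n0.live = 27  [S.val * 2 + 35]

20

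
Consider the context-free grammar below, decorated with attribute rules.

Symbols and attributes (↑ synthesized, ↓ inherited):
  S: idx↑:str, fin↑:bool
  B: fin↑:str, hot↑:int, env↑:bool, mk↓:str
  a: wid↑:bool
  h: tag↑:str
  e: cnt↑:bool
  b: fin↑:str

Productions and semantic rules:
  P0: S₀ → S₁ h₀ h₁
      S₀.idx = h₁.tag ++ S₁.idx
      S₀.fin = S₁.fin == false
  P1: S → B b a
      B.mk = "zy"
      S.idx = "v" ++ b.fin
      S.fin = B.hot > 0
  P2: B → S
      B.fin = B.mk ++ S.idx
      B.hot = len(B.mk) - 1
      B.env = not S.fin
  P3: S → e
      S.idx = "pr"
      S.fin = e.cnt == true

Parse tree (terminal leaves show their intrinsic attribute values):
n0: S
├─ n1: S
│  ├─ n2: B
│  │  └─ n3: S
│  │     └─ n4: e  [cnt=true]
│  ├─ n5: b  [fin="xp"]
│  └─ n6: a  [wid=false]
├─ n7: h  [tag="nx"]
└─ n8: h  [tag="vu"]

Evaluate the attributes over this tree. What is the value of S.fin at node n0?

false

1. n2.mk = "zy"  ["zy"]
2. n4.cnt = true  [terminal]
3. n3.idx = "pr"  ["pr"]
4. n3.fin = true  [e.cnt == true]
5. n2.fin = "zypr"  [B.mk ++ S.idx]
6. n2.hot = 1  [len(B.mk) - 1]
7. n2.env = false  [not S.fin]
8. n5.fin = "xp"  [terminal]
9. n6.wid = false  [terminal]
10. n1.idx = "vxp"  ["v" ++ b.fin]
11. n1.fin = true  [B.hot > 0]
12. n7.tag = "nx"  [terminal]
13. n8.tag = "vu"  [terminal]
14. n0.idx = "vuvxp"  [h₁.tag ++ S₁.idx]
15. n0.fin = false  [S₁.fin == false]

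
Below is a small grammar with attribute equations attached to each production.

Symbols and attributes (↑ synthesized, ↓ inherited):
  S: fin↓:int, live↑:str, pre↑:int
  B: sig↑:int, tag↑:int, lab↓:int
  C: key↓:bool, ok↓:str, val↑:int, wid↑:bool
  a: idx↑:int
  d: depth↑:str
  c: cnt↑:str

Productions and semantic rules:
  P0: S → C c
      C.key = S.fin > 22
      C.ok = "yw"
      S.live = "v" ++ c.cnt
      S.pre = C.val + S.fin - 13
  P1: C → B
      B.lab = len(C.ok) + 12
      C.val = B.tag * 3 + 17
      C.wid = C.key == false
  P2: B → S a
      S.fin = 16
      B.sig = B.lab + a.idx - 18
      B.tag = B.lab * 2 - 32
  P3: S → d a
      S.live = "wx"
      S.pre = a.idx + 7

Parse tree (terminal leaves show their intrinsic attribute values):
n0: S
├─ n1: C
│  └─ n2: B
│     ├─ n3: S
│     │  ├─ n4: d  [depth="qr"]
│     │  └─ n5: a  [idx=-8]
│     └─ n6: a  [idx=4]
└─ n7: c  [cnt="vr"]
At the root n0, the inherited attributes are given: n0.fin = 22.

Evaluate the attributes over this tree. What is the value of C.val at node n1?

5

1. n0.fin = 22  [given at root]
2. n1.key = false  [S.fin > 22]
3. n1.ok = "yw"  ["yw"]
4. n2.lab = 14  [len(C.ok) + 12]
5. n3.fin = 16  [16]
6. n4.depth = "qr"  [terminal]
7. n5.idx = -8  [terminal]
8. n3.live = "wx"  ["wx"]
9. n3.pre = -1  [a.idx + 7]
10. n6.idx = 4  [terminal]
11. n2.sig = 0  [B.lab + a.idx - 18]
12. n2.tag = -4  [B.lab * 2 - 32]
13. n1.val = 5  [B.tag * 3 + 17]
14. n1.wid = true  [C.key == false]
15. n7.cnt = "vr"  [terminal]
16. n0.live = "vvr"  ["v" ++ c.cnt]
17. n0.pre = 14  [C.val + S.fin - 13]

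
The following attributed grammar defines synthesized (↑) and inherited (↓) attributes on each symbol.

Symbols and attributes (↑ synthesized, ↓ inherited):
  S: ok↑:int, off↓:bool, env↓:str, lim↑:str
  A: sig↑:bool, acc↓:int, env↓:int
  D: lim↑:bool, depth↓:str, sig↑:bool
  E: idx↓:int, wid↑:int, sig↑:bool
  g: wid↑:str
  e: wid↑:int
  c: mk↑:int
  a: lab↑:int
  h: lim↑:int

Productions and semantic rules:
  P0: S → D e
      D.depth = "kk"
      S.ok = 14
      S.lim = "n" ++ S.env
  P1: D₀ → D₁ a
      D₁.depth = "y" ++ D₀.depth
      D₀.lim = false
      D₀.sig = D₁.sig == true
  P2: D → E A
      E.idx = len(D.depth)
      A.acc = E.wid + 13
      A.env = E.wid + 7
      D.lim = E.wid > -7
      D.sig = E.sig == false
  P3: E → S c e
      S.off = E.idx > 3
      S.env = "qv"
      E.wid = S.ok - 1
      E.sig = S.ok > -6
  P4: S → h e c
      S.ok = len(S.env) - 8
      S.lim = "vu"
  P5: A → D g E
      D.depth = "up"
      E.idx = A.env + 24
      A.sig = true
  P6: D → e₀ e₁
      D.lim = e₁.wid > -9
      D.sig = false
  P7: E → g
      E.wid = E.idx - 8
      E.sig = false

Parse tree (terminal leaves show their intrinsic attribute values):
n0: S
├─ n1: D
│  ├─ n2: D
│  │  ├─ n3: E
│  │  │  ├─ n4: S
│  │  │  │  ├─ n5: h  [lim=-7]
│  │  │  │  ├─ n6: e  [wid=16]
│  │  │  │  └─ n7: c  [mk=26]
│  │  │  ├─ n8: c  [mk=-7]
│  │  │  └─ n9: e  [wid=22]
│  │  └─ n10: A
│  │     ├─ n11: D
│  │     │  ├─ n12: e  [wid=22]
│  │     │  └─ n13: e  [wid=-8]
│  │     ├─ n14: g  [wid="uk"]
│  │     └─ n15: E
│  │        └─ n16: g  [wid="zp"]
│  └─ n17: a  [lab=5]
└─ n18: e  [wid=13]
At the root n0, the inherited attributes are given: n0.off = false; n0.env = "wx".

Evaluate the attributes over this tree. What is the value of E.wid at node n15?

1. n0.off = false  [given at root]
2. n0.env = "wx"  [given at root]
3. n1.depth = "kk"  ["kk"]
4. n2.depth = "ykk"  ["y" ++ D₀.depth]
5. n3.idx = 3  [len(D.depth)]
6. n4.off = false  [E.idx > 3]
7. n4.env = "qv"  ["qv"]
8. n5.lim = -7  [terminal]
9. n6.wid = 16  [terminal]
10. n7.mk = 26  [terminal]
11. n4.ok = -6  [len(S.env) - 8]
12. n4.lim = "vu"  ["vu"]
13. n8.mk = -7  [terminal]
14. n9.wid = 22  [terminal]
15. n3.wid = -7  [S.ok - 1]
16. n3.sig = false  [S.ok > -6]
17. n10.acc = 6  [E.wid + 13]
18. n10.env = 0  [E.wid + 7]
19. n11.depth = "up"  ["up"]
20. n12.wid = 22  [terminal]
21. n13.wid = -8  [terminal]
22. n11.lim = true  [e₁.wid > -9]
23. n11.sig = false  [false]
24. n14.wid = "uk"  [terminal]
25. n15.idx = 24  [A.env + 24]
26. n16.wid = "zp"  [terminal]
27. n15.wid = 16  [E.idx - 8]
28. n15.sig = false  [false]
29. n10.sig = true  [true]
30. n2.lim = false  [E.wid > -7]
31. n2.sig = true  [E.sig == false]
32. n17.lab = 5  [terminal]
33. n1.lim = false  [false]
34. n1.sig = true  [D₁.sig == true]
35. n18.wid = 13  [terminal]
36. n0.ok = 14  [14]
37. n0.lim = "nwx"  ["n" ++ S.env]

16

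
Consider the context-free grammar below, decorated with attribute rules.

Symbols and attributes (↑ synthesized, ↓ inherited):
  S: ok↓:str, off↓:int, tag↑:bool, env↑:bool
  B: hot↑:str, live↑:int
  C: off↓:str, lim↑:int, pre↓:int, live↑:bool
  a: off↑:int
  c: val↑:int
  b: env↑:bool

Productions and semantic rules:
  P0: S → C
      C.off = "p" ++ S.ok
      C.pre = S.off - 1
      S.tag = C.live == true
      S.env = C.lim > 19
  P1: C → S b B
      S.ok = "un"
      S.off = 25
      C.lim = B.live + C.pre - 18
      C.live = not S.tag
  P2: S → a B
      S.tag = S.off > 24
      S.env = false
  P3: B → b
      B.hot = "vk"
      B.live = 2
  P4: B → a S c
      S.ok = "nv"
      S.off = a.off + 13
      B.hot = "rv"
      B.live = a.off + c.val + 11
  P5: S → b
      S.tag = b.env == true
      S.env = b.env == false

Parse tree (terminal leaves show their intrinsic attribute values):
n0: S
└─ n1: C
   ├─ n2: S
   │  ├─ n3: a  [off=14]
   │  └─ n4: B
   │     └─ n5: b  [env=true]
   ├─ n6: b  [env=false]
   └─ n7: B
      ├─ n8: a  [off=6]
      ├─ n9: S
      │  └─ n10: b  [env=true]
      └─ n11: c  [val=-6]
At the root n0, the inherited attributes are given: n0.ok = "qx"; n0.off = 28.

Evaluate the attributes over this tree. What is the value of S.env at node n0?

1. n0.ok = "qx"  [given at root]
2. n0.off = 28  [given at root]
3. n1.off = "pqx"  ["p" ++ S.ok]
4. n1.pre = 27  [S.off - 1]
5. n2.ok = "un"  ["un"]
6. n2.off = 25  [25]
7. n3.off = 14  [terminal]
8. n5.env = true  [terminal]
9. n4.hot = "vk"  ["vk"]
10. n4.live = 2  [2]
11. n2.tag = true  [S.off > 24]
12. n2.env = false  [false]
13. n6.env = false  [terminal]
14. n8.off = 6  [terminal]
15. n9.ok = "nv"  ["nv"]
16. n9.off = 19  [a.off + 13]
17. n10.env = true  [terminal]
18. n9.tag = true  [b.env == true]
19. n9.env = false  [b.env == false]
20. n11.val = -6  [terminal]
21. n7.hot = "rv"  ["rv"]
22. n7.live = 11  [a.off + c.val + 11]
23. n1.lim = 20  [B.live + C.pre - 18]
24. n1.live = false  [not S.tag]
25. n0.tag = false  [C.live == true]
26. n0.env = true  [C.lim > 19]

true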